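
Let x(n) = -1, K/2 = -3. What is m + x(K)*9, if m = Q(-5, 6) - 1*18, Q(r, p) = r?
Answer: -32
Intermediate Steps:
K = -6 (K = 2*(-3) = -6)
m = -23 (m = -5 - 1*18 = -5 - 18 = -23)
m + x(K)*9 = -23 - 1*9 = -23 - 9 = -32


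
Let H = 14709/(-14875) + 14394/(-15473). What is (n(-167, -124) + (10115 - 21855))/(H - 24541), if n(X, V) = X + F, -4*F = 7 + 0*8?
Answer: 10963713280625/22595278945928 ≈ 0.48522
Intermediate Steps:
F = -7/4 (F = -(7 + 0*8)/4 = -(7 + 0)/4 = -1/4*7 = -7/4 ≈ -1.7500)
n(X, V) = -7/4 + X (n(X, V) = X - 7/4 = -7/4 + X)
H = -441703107/230160875 (H = 14709*(-1/14875) + 14394*(-1/15473) = -14709/14875 - 14394/15473 = -441703107/230160875 ≈ -1.9191)
(n(-167, -124) + (10115 - 21855))/(H - 24541) = ((-7/4 - 167) + (10115 - 21855))/(-441703107/230160875 - 24541) = (-675/4 - 11740)/(-5648819736482/230160875) = -47635/4*(-230160875/5648819736482) = 10963713280625/22595278945928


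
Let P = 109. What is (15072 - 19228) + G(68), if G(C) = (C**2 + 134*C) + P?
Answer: 9689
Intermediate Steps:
G(C) = 109 + C**2 + 134*C (G(C) = (C**2 + 134*C) + 109 = 109 + C**2 + 134*C)
(15072 - 19228) + G(68) = (15072 - 19228) + (109 + 68**2 + 134*68) = -4156 + (109 + 4624 + 9112) = -4156 + 13845 = 9689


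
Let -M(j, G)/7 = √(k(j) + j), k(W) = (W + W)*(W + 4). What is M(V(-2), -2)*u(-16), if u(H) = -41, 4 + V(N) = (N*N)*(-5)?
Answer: 1722*√26 ≈ 8780.5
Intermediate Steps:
V(N) = -4 - 5*N² (V(N) = -4 + (N*N)*(-5) = -4 + N²*(-5) = -4 - 5*N²)
k(W) = 2*W*(4 + W) (k(W) = (2*W)*(4 + W) = 2*W*(4 + W))
M(j, G) = -7*√(j + 2*j*(4 + j)) (M(j, G) = -7*√(2*j*(4 + j) + j) = -7*√(j + 2*j*(4 + j)))
M(V(-2), -2)*u(-16) = -7*√(-9 - 2*(-4 - 5*(-2)²))*√(4 + 5*(-2)²)*(-41) = -7*2*√6*√(-9 - 2*(-4 - 5*4))*(-41) = -7*2*√6*√(-9 - 2*(-4 - 20))*(-41) = -7*6*√26*(-41) = -42*√26*(-41) = 1722*√26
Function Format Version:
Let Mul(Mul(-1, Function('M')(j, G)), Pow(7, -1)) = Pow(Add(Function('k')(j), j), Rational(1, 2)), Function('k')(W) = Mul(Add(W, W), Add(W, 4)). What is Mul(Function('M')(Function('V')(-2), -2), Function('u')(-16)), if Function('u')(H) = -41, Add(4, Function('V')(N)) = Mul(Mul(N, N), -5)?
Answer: Mul(1722, Pow(26, Rational(1, 2))) ≈ 8780.5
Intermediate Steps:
Function('V')(N) = Add(-4, Mul(-5, Pow(N, 2))) (Function('V')(N) = Add(-4, Mul(Mul(N, N), -5)) = Add(-4, Mul(Pow(N, 2), -5)) = Add(-4, Mul(-5, Pow(N, 2))))
Function('k')(W) = Mul(2, W, Add(4, W)) (Function('k')(W) = Mul(Mul(2, W), Add(4, W)) = Mul(2, W, Add(4, W)))
Function('M')(j, G) = Mul(-7, Pow(Add(j, Mul(2, j, Add(4, j))), Rational(1, 2))) (Function('M')(j, G) = Mul(-7, Pow(Add(Mul(2, j, Add(4, j)), j), Rational(1, 2))) = Mul(-7, Pow(Add(j, Mul(2, j, Add(4, j))), Rational(1, 2))))
Mul(Function('M')(Function('V')(-2), -2), Function('u')(-16)) = Mul(Mul(-7, Pow(Mul(Add(-4, Mul(-5, Pow(-2, 2))), Add(9, Mul(2, Add(-4, Mul(-5, Pow(-2, 2)))))), Rational(1, 2))), -41) = Mul(Mul(-7, Pow(Mul(Add(-4, Mul(-5, 4)), Add(9, Mul(2, Add(-4, Mul(-5, 4))))), Rational(1, 2))), -41) = Mul(Mul(-7, Pow(Mul(Add(-4, -20), Add(9, Mul(2, Add(-4, -20)))), Rational(1, 2))), -41) = Mul(Mul(-7, Pow(Mul(-24, Add(9, Mul(2, -24))), Rational(1, 2))), -41) = Mul(Mul(-7, Pow(Mul(-24, Add(9, -48)), Rational(1, 2))), -41) = Mul(Mul(-7, Pow(Mul(-24, -39), Rational(1, 2))), -41) = Mul(Mul(-7, Pow(936, Rational(1, 2))), -41) = Mul(Mul(-7, Mul(6, Pow(26, Rational(1, 2)))), -41) = Mul(Mul(-42, Pow(26, Rational(1, 2))), -41) = Mul(1722, Pow(26, Rational(1, 2)))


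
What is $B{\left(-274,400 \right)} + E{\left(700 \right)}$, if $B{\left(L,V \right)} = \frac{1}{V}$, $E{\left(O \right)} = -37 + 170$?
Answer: $\frac{53201}{400} \approx 133.0$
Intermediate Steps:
$E{\left(O \right)} = 133$
$B{\left(-274,400 \right)} + E{\left(700 \right)} = \frac{1}{400} + 133 = \frac{53201}{400}$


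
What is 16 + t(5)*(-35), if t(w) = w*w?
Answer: -859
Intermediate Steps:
t(w) = w²
16 + t(5)*(-35) = 16 + 5²*(-35) = 16 + 25*(-35) = 16 - 875 = -859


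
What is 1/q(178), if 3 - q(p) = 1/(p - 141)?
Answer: 37/110 ≈ 0.33636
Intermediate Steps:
q(p) = 3 - 1/(-141 + p) (q(p) = 3 - 1/(p - 141) = 3 - 1/(-141 + p))
1/q(178) = 1/((-424 + 3*178)/(-141 + 178)) = 1/((-424 + 534)/37) = 1/((1/37)*110) = 1/(110/37) = 37/110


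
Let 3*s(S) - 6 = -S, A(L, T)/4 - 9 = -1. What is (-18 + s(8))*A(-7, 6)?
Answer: -1792/3 ≈ -597.33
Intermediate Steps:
A(L, T) = 32 (A(L, T) = 36 + 4*(-1) = 36 - 4 = 32)
s(S) = 2 - S/3 (s(S) = 2 + (-S)/3 = 2 - S/3)
(-18 + s(8))*A(-7, 6) = (-18 + (2 - ⅓*8))*32 = (-18 + (2 - 8/3))*32 = (-18 - ⅔)*32 = -56/3*32 = -1792/3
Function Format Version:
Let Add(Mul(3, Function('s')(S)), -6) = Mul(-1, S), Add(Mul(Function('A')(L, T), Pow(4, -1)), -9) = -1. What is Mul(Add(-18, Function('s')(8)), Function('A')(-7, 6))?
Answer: Rational(-1792, 3) ≈ -597.33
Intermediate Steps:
Function('A')(L, T) = 32 (Function('A')(L, T) = Add(36, Mul(4, -1)) = Add(36, -4) = 32)
Function('s')(S) = Add(2, Mul(Rational(-1, 3), S)) (Function('s')(S) = Add(2, Mul(Rational(1, 3), Mul(-1, S))) = Add(2, Mul(Rational(-1, 3), S)))
Mul(Add(-18, Function('s')(8)), Function('A')(-7, 6)) = Mul(Add(-18, Add(2, Mul(Rational(-1, 3), 8))), 32) = Mul(Add(-18, Add(2, Rational(-8, 3))), 32) = Mul(Add(-18, Rational(-2, 3)), 32) = Mul(Rational(-56, 3), 32) = Rational(-1792, 3)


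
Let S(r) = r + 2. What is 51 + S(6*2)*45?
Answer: 681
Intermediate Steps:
S(r) = 2 + r
51 + S(6*2)*45 = 51 + (2 + 6*2)*45 = 51 + (2 + 12)*45 = 51 + 14*45 = 51 + 630 = 681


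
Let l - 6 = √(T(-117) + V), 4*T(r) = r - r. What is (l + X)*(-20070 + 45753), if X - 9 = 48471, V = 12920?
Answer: 1245265938 + 51366*√3230 ≈ 1.2482e+9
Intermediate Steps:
T(r) = 0 (T(r) = (r - r)/4 = (¼)*0 = 0)
X = 48480 (X = 9 + 48471 = 48480)
l = 6 + 2*√3230 (l = 6 + √(0 + 12920) = 6 + √12920 = 6 + 2*√3230 ≈ 119.67)
(l + X)*(-20070 + 45753) = ((6 + 2*√3230) + 48480)*(-20070 + 45753) = (48486 + 2*√3230)*25683 = 1245265938 + 51366*√3230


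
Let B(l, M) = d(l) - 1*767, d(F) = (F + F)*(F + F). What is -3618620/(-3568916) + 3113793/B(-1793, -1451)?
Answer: 14410839432592/11472841694041 ≈ 1.2561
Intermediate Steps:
d(F) = 4*F**2 (d(F) = (2*F)*(2*F) = 4*F**2)
B(l, M) = -767 + 4*l**2 (B(l, M) = 4*l**2 - 1*767 = 4*l**2 - 767 = -767 + 4*l**2)
-3618620/(-3568916) + 3113793/B(-1793, -1451) = -3618620/(-3568916) + 3113793/(-767 + 4*(-1793)**2) = -3618620*(-1/3568916) + 3113793/(-767 + 4*3214849) = 904655/892229 + 3113793/(-767 + 12859396) = 904655/892229 + 3113793/12858629 = 14410839432592/11472841694041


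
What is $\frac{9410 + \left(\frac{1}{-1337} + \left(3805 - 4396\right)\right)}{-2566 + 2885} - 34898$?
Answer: $- \frac{14872310692}{426503} \approx -34870.0$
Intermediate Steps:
$\frac{9410 + \left(\frac{1}{-1337} + \left(3805 - 4396\right)\right)}{-2566 + 2885} - 34898 = \frac{9410 - \frac{790168}{1337}}{319} - 34898 = \left(9410 - \frac{790168}{1337}\right) \frac{1}{319} - 34898 = \frac{11791002}{1337} \cdot \frac{1}{319} - 34898 = \frac{11791002}{426503} - 34898 = - \frac{14872310692}{426503}$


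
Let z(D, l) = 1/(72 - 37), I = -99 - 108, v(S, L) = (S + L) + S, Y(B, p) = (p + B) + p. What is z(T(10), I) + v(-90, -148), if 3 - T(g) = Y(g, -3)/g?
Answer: -11479/35 ≈ -327.97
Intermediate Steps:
Y(B, p) = B + 2*p (Y(B, p) = (B + p) + p = B + 2*p)
v(S, L) = L + 2*S (v(S, L) = (L + S) + S = L + 2*S)
T(g) = 3 - (-6 + g)/g (T(g) = 3 - (g + 2*(-3))/g = 3 - (g - 6)/g = 3 - (-6 + g)/g)
I = -207
z(D, l) = 1/35
z(T(10), I) + v(-90, -148) = 1/35 + (-148 + 2*(-90)) = 1/35 + (-148 - 180) = 1/35 - 328 = -11479/35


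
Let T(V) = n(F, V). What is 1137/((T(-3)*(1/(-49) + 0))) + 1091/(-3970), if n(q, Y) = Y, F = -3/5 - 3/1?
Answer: 73725779/3970 ≈ 18571.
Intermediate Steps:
F = -18/5 (F = -3*1/5 - 3*1 = -3/5 - 3 = -18/5 ≈ -3.6000)
T(V) = V
1137/((T(-3)*(1/(-49) + 0))) + 1091/(-3970) = 1137/((-3*(1/(-49) + 0))) + 1091/(-3970) = 1137/((-3*(-1/49 + 0))) + 1091*(-1/3970) = 1137/((-3*(-1/49))) - 1091/3970 = 1137/(3/49) - 1091/3970 = 1137*(49/3) - 1091/3970 = 18571 - 1091/3970 = 73725779/3970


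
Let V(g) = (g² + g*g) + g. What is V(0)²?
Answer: 0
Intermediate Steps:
V(g) = g + 2*g² (V(g) = (g² + g²) + g = 2*g² + g = g + 2*g²)
V(0)² = (0*(1 + 2*0))² = (0*(1 + 0))² = (0*1)² = 0² = 0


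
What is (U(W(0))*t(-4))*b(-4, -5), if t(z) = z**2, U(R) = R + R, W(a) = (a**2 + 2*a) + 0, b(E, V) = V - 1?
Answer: 0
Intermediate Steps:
b(E, V) = -1 + V
W(a) = a**2 + 2*a
U(R) = 2*R
(U(W(0))*t(-4))*b(-4, -5) = ((2*(0*(2 + 0)))*(-4)**2)*(-1 - 5) = ((2*(0*2))*16)*(-6) = ((2*0)*16)*(-6) = (0*16)*(-6) = 0*(-6) = 0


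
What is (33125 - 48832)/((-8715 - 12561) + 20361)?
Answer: 15707/915 ≈ 17.166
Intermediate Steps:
(33125 - 48832)/((-8715 - 12561) + 20361) = -15707/(-21276 + 20361) = -15707/(-915) = -15707*(-1/915) = 15707/915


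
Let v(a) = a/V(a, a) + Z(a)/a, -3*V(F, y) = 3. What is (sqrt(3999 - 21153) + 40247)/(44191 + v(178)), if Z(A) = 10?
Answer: 3581983/3917162 + 267*I*sqrt(1906)/3917162 ≈ 0.91443 + 0.0029758*I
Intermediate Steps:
V(F, y) = -1 (V(F, y) = -1/3*3 = -1)
v(a) = -a + 10/a (v(a) = a/(-1) + 10/a = a*(-1) + 10/a = -a + 10/a)
(sqrt(3999 - 21153) + 40247)/(44191 + v(178)) = (sqrt(3999 - 21153) + 40247)/(44191 + (-1*178 + 10/178)) = (sqrt(-17154) + 40247)/(44191 + (-178 + 10*(1/178))) = (3*I*sqrt(1906) + 40247)/(44191 + (-178 + 5/89)) = (40247 + 3*I*sqrt(1906))/(44191 - 15837/89) = (40247 + 3*I*sqrt(1906))/(3917162/89) = (40247 + 3*I*sqrt(1906))*(89/3917162) = 3581983/3917162 + 267*I*sqrt(1906)/3917162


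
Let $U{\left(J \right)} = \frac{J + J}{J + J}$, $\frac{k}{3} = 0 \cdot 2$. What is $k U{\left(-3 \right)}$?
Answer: $0$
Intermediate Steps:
$k = 0$ ($k = 3 \cdot 0 \cdot 2 = 3 \cdot 0 = 0$)
$U{\left(J \right)} = 1$ ($U{\left(J \right)} = \frac{2 J}{2 J} = 2 J \frac{1}{2 J} = 1$)
$k U{\left(-3 \right)} = 0 \cdot 1 = 0$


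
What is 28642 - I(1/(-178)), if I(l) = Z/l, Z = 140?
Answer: 53562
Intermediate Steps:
I(l) = 140/l
28642 - I(1/(-178)) = 28642 - 140/(1/(-178)) = 28642 - 140/(-1/178) = 28642 - 140*(-178) = 28642 - 1*(-24920) = 28642 + 24920 = 53562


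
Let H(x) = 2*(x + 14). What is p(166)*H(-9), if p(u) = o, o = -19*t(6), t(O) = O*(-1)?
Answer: 1140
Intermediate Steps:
t(O) = -O
H(x) = 28 + 2*x (H(x) = 2*(14 + x) = 28 + 2*x)
o = 114 (o = -(-19)*6 = -19*(-6) = 114)
p(u) = 114
p(166)*H(-9) = 114*(28 + 2*(-9)) = 114*(28 - 18) = 114*10 = 1140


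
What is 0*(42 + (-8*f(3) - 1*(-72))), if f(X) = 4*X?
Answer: 0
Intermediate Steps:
0*(42 + (-8*f(3) - 1*(-72))) = 0*(42 + (-32*3 - 1*(-72))) = 0*(42 + (-8*12 + 72)) = 0*(42 + (-96 + 72)) = 0*(42 - 24) = 0*18 = 0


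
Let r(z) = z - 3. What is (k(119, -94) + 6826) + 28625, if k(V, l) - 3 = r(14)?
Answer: 35465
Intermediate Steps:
r(z) = -3 + z
k(V, l) = 14 (k(V, l) = 3 + (-3 + 14) = 3 + 11 = 14)
(k(119, -94) + 6826) + 28625 = (14 + 6826) + 28625 = 6840 + 28625 = 35465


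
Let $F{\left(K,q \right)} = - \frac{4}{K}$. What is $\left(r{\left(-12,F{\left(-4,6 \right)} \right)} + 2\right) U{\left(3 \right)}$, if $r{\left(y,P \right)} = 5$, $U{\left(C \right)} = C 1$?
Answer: $21$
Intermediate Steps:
$U{\left(C \right)} = C$
$\left(r{\left(-12,F{\left(-4,6 \right)} \right)} + 2\right) U{\left(3 \right)} = \left(5 + 2\right) 3 = 7 \cdot 3 = 21$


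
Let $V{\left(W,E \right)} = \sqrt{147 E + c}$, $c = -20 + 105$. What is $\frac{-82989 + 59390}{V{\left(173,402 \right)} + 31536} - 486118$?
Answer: $- \frac{483425707373870}{994460117} + \frac{23599 \sqrt{59179}}{994460117} \approx -4.8612 \cdot 10^{5}$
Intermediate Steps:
$c = 85$
$V{\left(W,E \right)} = \sqrt{85 + 147 E}$ ($V{\left(W,E \right)} = \sqrt{147 E + 85} = \sqrt{85 + 147 E}$)
$\frac{-82989 + 59390}{V{\left(173,402 \right)} + 31536} - 486118 = \frac{-82989 + 59390}{\sqrt{85 + 147 \cdot 402} + 31536} - 486118 = - \frac{23599}{\sqrt{85 + 59094} + 31536} - 486118 = - \frac{23599}{\sqrt{59179} + 31536} - 486118 = - \frac{23599}{31536 + \sqrt{59179}} - 486118 = -486118 - \frac{23599}{31536 + \sqrt{59179}}$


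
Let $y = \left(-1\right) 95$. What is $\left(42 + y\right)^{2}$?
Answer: $2809$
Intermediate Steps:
$y = -95$
$\left(42 + y\right)^{2} = \left(42 - 95\right)^{2} = \left(-53\right)^{2} = 2809$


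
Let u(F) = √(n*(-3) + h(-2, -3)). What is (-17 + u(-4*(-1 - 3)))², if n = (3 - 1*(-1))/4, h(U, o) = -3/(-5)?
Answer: 1433/5 - 68*I*√15/5 ≈ 286.6 - 52.673*I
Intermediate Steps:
h(U, o) = ⅗ (h(U, o) = -3*(-⅕) = ⅗)
n = 1 (n = (3 + 1)*(¼) = 4*(¼) = 1)
u(F) = 2*I*√15/5 (u(F) = √(1*(-3) + ⅗) = √(-3 + ⅗) = √(-12/5) = 2*I*√15/5)
(-17 + u(-4*(-1 - 3)))² = (-17 + 2*I*√15/5)²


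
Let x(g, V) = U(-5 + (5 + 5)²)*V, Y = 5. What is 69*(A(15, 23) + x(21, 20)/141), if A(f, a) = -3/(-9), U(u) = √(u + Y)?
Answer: 5681/47 ≈ 120.87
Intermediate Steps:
U(u) = √(5 + u) (U(u) = √(u + 5) = √(5 + u))
A(f, a) = ⅓ (A(f, a) = -3*(-⅑) = ⅓)
x(g, V) = 10*V (x(g, V) = √(5 + (-5 + (5 + 5)²))*V = √(5 + (-5 + 10²))*V = √(5 + (-5 + 100))*V = √(5 + 95)*V = √100*V = 10*V)
69*(A(15, 23) + x(21, 20)/141) = 69*(⅓ + (10*20)/141) = 69*(⅓ + 200*(1/141)) = 69*(⅓ + 200/141) = 69*(247/141) = 5681/47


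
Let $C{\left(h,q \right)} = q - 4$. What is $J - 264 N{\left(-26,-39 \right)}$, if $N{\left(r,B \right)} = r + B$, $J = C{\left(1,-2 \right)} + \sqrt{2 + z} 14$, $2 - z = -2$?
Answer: $17154 + 14 \sqrt{6} \approx 17188.0$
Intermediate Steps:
$z = 4$ ($z = 2 - -2 = 2 + 2 = 4$)
$C{\left(h,q \right)} = -4 + q$ ($C{\left(h,q \right)} = q - 4 = -4 + q$)
$J = -6 + 14 \sqrt{6}$ ($J = \left(-4 - 2\right) + \sqrt{2 + 4} \cdot 14 = -6 + \sqrt{6} \cdot 14 = -6 + 14 \sqrt{6} \approx 28.293$)
$N{\left(r,B \right)} = B + r$
$J - 264 N{\left(-26,-39 \right)} = \left(-6 + 14 \sqrt{6}\right) - 264 \left(-39 - 26\right) = \left(-6 + 14 \sqrt{6}\right) - -17160 = \left(-6 + 14 \sqrt{6}\right) + 17160 = 17154 + 14 \sqrt{6}$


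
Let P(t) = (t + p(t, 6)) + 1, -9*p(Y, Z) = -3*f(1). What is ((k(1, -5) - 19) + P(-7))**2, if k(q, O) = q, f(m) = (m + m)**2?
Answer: 4624/9 ≈ 513.78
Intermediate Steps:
f(m) = 4*m**2 (f(m) = (2*m)**2 = 4*m**2)
p(Y, Z) = 4/3 (p(Y, Z) = -(-1)*4*1**2/3 = -(-1)*4*1/3 = -(-1)*4/3 = -1/9*(-12) = 4/3)
P(t) = 7/3 + t (P(t) = (t + 4/3) + 1 = (4/3 + t) + 1 = 7/3 + t)
((k(1, -5) - 19) + P(-7))**2 = ((1 - 19) + (7/3 - 7))**2 = (-18 - 14/3)**2 = (-68/3)**2 = 4624/9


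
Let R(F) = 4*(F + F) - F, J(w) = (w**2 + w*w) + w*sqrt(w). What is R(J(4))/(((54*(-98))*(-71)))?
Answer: 10/13419 ≈ 0.00074521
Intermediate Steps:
J(w) = w**(3/2) + 2*w**2 (J(w) = (w**2 + w**2) + w**(3/2) = 2*w**2 + w**(3/2) = w**(3/2) + 2*w**2)
R(F) = 7*F (R(F) = 4*(2*F) - F = 8*F - F = 7*F)
R(J(4))/(((54*(-98))*(-71))) = (7*(4**(3/2) + 2*4**2))/(((54*(-98))*(-71))) = (7*(8 + 2*16))/((-5292*(-71))) = (7*(8 + 32))/375732 = (7*40)*(1/375732) = 280*(1/375732) = 10/13419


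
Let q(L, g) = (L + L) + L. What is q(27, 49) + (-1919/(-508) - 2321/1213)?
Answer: 51061203/616204 ≈ 82.864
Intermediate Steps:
q(L, g) = 3*L (q(L, g) = 2*L + L = 3*L)
q(27, 49) + (-1919/(-508) - 2321/1213) = 3*27 + (-1919/(-508) - 2321/1213) = 81 + (-1919*(-1/508) - 2321*1/1213) = 81 + (1919/508 - 2321/1213) = 81 + 1148679/616204 = 51061203/616204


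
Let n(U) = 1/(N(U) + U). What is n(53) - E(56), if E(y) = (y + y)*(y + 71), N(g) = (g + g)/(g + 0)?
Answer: -782319/55 ≈ -14224.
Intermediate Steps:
N(g) = 2 (N(g) = (2*g)/g = 2)
n(U) = 1/(2 + U)
E(y) = 2*y*(71 + y) (E(y) = (2*y)*(71 + y) = 2*y*(71 + y))
n(53) - E(56) = 1/(2 + 53) - 2*56*(71 + 56) = 1/55 - 2*56*127 = 1/55 - 1*14224 = 1/55 - 14224 = -782319/55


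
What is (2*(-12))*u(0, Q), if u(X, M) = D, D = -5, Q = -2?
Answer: 120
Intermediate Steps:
u(X, M) = -5
(2*(-12))*u(0, Q) = (2*(-12))*(-5) = -24*(-5) = 120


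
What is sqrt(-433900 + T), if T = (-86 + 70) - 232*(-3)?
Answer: 2*I*sqrt(108305) ≈ 658.19*I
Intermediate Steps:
T = 680 (T = -16 + 696 = 680)
sqrt(-433900 + T) = sqrt(-433900 + 680) = sqrt(-433220) = 2*I*sqrt(108305)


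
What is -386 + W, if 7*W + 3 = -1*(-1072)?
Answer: -1633/7 ≈ -233.29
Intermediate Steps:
W = 1069/7 (W = -3/7 + (-1*(-1072))/7 = -3/7 + (⅐)*1072 = -3/7 + 1072/7 = 1069/7 ≈ 152.71)
-386 + W = -386 + 1069/7 = -1633/7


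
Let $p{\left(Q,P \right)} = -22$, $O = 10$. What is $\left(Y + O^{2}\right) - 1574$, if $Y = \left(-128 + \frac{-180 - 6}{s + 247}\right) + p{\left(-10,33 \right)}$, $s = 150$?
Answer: $- \frac{644914}{397} \approx -1624.5$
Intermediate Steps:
$Y = - \frac{59736}{397}$ ($Y = \left(-128 + \frac{-180 - 6}{150 + 247}\right) - 22 = \left(-128 - \frac{186}{397}\right) - 22 = - \frac{51002}{397} - 22 = - \frac{59736}{397} \approx -150.47$)
$\left(Y + O^{2}\right) - 1574 = \left(- \frac{59736}{397} + 10^{2}\right) - 1574 = \left(- \frac{59736}{397} + 100\right) - 1574 = - \frac{20036}{397} - 1574 = - \frac{644914}{397}$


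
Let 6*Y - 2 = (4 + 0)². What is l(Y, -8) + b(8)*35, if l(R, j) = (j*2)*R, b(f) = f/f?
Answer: -13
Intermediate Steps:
Y = 3 (Y = ⅓ + (4 + 0)²/6 = ⅓ + (⅙)*4² = ⅓ + (⅙)*16 = ⅓ + 8/3 = 3)
b(f) = 1
l(R, j) = 2*R*j (l(R, j) = (2*j)*R = 2*R*j)
l(Y, -8) + b(8)*35 = 2*3*(-8) + 1*35 = -48 + 35 = -13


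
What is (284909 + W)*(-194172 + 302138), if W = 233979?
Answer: 56022261808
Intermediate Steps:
(284909 + W)*(-194172 + 302138) = (284909 + 233979)*(-194172 + 302138) = 518888*107966 = 56022261808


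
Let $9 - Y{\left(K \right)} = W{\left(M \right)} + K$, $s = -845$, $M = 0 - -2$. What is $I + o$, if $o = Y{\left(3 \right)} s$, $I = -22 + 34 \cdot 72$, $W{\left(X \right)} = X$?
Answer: $-954$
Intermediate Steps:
$M = 2$ ($M = 0 + 2 = 2$)
$Y{\left(K \right)} = 7 - K$ ($Y{\left(K \right)} = 9 - \left(2 + K\right) = 7 - K$)
$I = 2426$ ($I = -22 + 2448 = 2426$)
$o = -3380$ ($o = \left(7 - 3\right) \left(-845\right) = 4 \left(-845\right) = -3380$)
$I + o = 2426 - 3380 = -954$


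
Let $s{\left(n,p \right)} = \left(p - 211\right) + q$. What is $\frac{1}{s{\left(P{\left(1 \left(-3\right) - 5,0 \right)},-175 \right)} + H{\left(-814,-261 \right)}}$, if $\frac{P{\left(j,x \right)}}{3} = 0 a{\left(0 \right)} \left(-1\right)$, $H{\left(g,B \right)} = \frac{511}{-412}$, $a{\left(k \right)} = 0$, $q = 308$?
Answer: $- \frac{412}{32647} \approx -0.01262$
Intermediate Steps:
$H{\left(g,B \right)} = - \frac{511}{412}$ ($H{\left(g,B \right)} = 511 \left(- \frac{1}{412}\right) = - \frac{511}{412}$)
$P{\left(j,x \right)} = 0$ ($P{\left(j,x \right)} = 3 \cdot 0 \cdot 0 \left(-1\right) = 3 \cdot 0 \left(-1\right) = 3 \cdot 0 = 0$)
$s{\left(n,p \right)} = 97 + p$ ($s{\left(n,p \right)} = \left(p - 211\right) + 308 = \left(-211 + p\right) + 308 = 97 + p$)
$\frac{1}{s{\left(P{\left(1 \left(-3\right) - 5,0 \right)},-175 \right)} + H{\left(-814,-261 \right)}} = \frac{1}{\left(97 - 175\right) - \frac{511}{412}} = \frac{1}{-78 - \frac{511}{412}} = \frac{1}{- \frac{32647}{412}} = - \frac{412}{32647}$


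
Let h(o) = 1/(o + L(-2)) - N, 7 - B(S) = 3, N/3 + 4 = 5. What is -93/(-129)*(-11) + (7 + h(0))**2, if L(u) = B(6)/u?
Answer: 743/172 ≈ 4.3198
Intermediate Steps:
N = 3 (N = -12 + 3*5 = -12 + 15 = 3)
B(S) = 4 (B(S) = 7 - 1*3 = 7 - 3 = 4)
L(u) = 4/u
h(o) = -3 + 1/(-2 + o) (h(o) = 1/(o + 4/(-2)) - 1*3 = 1/(o + 4*(-1/2)) - 3 = 1/(o - 2) - 3 = 1/(-2 + o) - 3 = -3 + 1/(-2 + o))
-93/(-129)*(-11) + (7 + h(0))**2 = -93/(-129)*(-11) + (7 + (7 - 3*0)/(-2 + 0))**2 = -93*(-1/129)*(-11) + (7 + (7 + 0)/(-2))**2 = (31/43)*(-11) + (7 - 1/2*7)**2 = -341/43 + (7 - 7/2)**2 = -341/43 + (7/2)**2 = -341/43 + 49/4 = 743/172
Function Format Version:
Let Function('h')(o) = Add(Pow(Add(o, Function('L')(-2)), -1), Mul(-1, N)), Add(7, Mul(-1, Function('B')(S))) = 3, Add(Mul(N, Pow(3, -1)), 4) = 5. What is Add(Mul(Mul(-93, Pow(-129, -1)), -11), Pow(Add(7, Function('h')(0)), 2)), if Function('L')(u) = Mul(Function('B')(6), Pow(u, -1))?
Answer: Rational(743, 172) ≈ 4.3198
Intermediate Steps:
N = 3 (N = Add(-12, Mul(3, 5)) = Add(-12, 15) = 3)
Function('B')(S) = 4 (Function('B')(S) = Add(7, Mul(-1, 3)) = Add(7, -3) = 4)
Function('L')(u) = Mul(4, Pow(u, -1))
Function('h')(o) = Add(-3, Pow(Add(-2, o), -1)) (Function('h')(o) = Add(Pow(Add(o, Mul(4, Pow(-2, -1))), -1), Mul(-1, 3)) = Add(Pow(Add(o, Mul(4, Rational(-1, 2))), -1), -3) = Add(Pow(Add(o, -2), -1), -3) = Add(Pow(Add(-2, o), -1), -3) = Add(-3, Pow(Add(-2, o), -1)))
Add(Mul(Mul(-93, Pow(-129, -1)), -11), Pow(Add(7, Function('h')(0)), 2)) = Add(Mul(Mul(-93, Pow(-129, -1)), -11), Pow(Add(7, Mul(Pow(Add(-2, 0), -1), Add(7, Mul(-3, 0)))), 2)) = Add(Mul(Mul(-93, Rational(-1, 129)), -11), Pow(Add(7, Mul(Pow(-2, -1), Add(7, 0))), 2)) = Add(Mul(Rational(31, 43), -11), Pow(Add(7, Mul(Rational(-1, 2), 7)), 2)) = Add(Rational(-341, 43), Pow(Add(7, Rational(-7, 2)), 2)) = Add(Rational(-341, 43), Pow(Rational(7, 2), 2)) = Add(Rational(-341, 43), Rational(49, 4)) = Rational(743, 172)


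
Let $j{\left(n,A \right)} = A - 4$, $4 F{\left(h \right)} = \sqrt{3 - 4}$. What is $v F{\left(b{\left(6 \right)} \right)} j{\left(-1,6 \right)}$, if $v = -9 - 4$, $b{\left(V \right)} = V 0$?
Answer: $- \frac{13 i}{2} \approx - 6.5 i$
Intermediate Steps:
$b{\left(V \right)} = 0$
$F{\left(h \right)} = \frac{i}{4}$ ($F{\left(h \right)} = \frac{\sqrt{3 - 4}}{4} = \frac{\sqrt{-1}}{4} = \frac{i}{4}$)
$j{\left(n,A \right)} = -4 + A$
$v = -13$
$v F{\left(b{\left(6 \right)} \right)} j{\left(-1,6 \right)} = - 13 \frac{i}{4} \left(-4 + 6\right) = - \frac{13 i}{4} \cdot 2 = - \frac{13 i}{2}$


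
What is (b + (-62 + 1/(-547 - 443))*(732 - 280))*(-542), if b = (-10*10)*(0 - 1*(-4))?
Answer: 7625997452/495 ≈ 1.5406e+7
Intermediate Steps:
b = -400 (b = -100*(0 + 4) = -100*4 = -400)
(b + (-62 + 1/(-547 - 443))*(732 - 280))*(-542) = (-400 + (-62 + 1/(-547 - 443))*(732 - 280))*(-542) = (-400 + (-62 + 1/(-990))*452)*(-542) = (-400 + (-62 - 1/990)*452)*(-542) = (-400 - 61381/990*452)*(-542) = (-400 - 13872106/495)*(-542) = -14070106/495*(-542) = 7625997452/495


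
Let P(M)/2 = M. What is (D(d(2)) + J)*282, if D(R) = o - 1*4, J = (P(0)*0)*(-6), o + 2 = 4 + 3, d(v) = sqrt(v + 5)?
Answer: 282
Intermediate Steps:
P(M) = 2*M
d(v) = sqrt(5 + v)
o = 5 (o = -2 + (4 + 3) = -2 + 7 = 5)
J = 0 (J = ((2*0)*0)*(-6) = (0*0)*(-6) = 0*(-6) = 0)
D(R) = 1 (D(R) = 5 - 1*4 = 5 - 4 = 1)
(D(d(2)) + J)*282 = (1 + 0)*282 = 1*282 = 282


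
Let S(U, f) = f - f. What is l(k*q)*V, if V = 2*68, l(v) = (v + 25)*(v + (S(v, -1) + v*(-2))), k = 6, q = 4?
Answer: -159936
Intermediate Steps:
S(U, f) = 0
l(v) = -v*(25 + v) (l(v) = (v + 25)*(v + (0 + v*(-2))) = (25 + v)*(v + (0 - 2*v)) = (25 + v)*(v - 2*v) = (25 + v)*(-v) = -v*(25 + v))
V = 136
l(k*q)*V = ((6*4)*(-25 - 6*4))*136 = (24*(-25 - 1*24))*136 = (24*(-25 - 24))*136 = (24*(-49))*136 = -1176*136 = -159936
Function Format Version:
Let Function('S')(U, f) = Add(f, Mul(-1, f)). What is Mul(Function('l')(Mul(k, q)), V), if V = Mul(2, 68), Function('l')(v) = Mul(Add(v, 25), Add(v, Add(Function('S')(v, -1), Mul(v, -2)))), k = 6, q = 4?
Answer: -159936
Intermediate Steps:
Function('S')(U, f) = 0
Function('l')(v) = Mul(-1, v, Add(25, v)) (Function('l')(v) = Mul(Add(v, 25), Add(v, Add(0, Mul(v, -2)))) = Mul(Add(25, v), Add(v, Add(0, Mul(-2, v)))) = Mul(Add(25, v), Add(v, Mul(-2, v))) = Mul(Add(25, v), Mul(-1, v)) = Mul(-1, v, Add(25, v)))
V = 136
Mul(Function('l')(Mul(k, q)), V) = Mul(Mul(Mul(6, 4), Add(-25, Mul(-1, Mul(6, 4)))), 136) = Mul(Mul(24, Add(-25, Mul(-1, 24))), 136) = Mul(Mul(24, Add(-25, -24)), 136) = Mul(Mul(24, -49), 136) = Mul(-1176, 136) = -159936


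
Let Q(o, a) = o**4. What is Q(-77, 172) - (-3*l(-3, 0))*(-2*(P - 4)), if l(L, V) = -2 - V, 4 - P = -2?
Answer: 35153065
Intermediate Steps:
P = 6 (P = 4 - 1*(-2) = 4 + 2 = 6)
Q(-77, 172) - (-3*l(-3, 0))*(-2*(P - 4)) = (-77)**4 - (-3*(-2 - 1*0))*(-2*(6 - 4)) = 35153041 - (-3*(-2 + 0))*(-2*2) = 35153041 - (-3*(-2))*(-4) = 35153041 - 6*(-4) = 35153041 - 1*(-24) = 35153041 + 24 = 35153065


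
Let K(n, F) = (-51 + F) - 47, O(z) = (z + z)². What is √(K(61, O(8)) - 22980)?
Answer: I*√22822 ≈ 151.07*I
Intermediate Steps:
O(z) = 4*z² (O(z) = (2*z)² = 4*z²)
K(n, F) = -98 + F
√(K(61, O(8)) - 22980) = √((-98 + 4*8²) - 22980) = √((-98 + 4*64) - 22980) = √((-98 + 256) - 22980) = √(158 - 22980) = √(-22822) = I*√22822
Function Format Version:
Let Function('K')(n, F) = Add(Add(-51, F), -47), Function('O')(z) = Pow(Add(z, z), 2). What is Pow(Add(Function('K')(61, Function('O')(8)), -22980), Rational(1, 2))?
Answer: Mul(I, Pow(22822, Rational(1, 2))) ≈ Mul(151.07, I)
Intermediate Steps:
Function('O')(z) = Mul(4, Pow(z, 2)) (Function('O')(z) = Pow(Mul(2, z), 2) = Mul(4, Pow(z, 2)))
Function('K')(n, F) = Add(-98, F)
Pow(Add(Function('K')(61, Function('O')(8)), -22980), Rational(1, 2)) = Pow(Add(Add(-98, Mul(4, Pow(8, 2))), -22980), Rational(1, 2)) = Pow(Add(Add(-98, Mul(4, 64)), -22980), Rational(1, 2)) = Pow(Add(Add(-98, 256), -22980), Rational(1, 2)) = Pow(Add(158, -22980), Rational(1, 2)) = Pow(-22822, Rational(1, 2)) = Mul(I, Pow(22822, Rational(1, 2)))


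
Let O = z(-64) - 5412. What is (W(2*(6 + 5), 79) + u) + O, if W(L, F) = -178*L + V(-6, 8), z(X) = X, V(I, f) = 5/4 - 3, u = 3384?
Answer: -24039/4 ≈ -6009.8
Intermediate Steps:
V(I, f) = -7/4 (V(I, f) = 5*(¼) - 3 = 5/4 - 3 = -7/4)
W(L, F) = -7/4 - 178*L (W(L, F) = -178*L - 7/4 = -7/4 - 178*L)
O = -5476 (O = -64 - 5412 = -5476)
(W(2*(6 + 5), 79) + u) + O = ((-7/4 - 356*(6 + 5)) + 3384) - 5476 = ((-7/4 - 356*11) + 3384) - 5476 = ((-7/4 - 178*22) + 3384) - 5476 = ((-7/4 - 3916) + 3384) - 5476 = (-15671/4 + 3384) - 5476 = -2135/4 - 5476 = -24039/4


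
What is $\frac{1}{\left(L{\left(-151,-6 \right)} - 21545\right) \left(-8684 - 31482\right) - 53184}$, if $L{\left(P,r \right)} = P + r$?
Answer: $\frac{1}{871629348} \approx 1.1473 \cdot 10^{-9}$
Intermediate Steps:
$\frac{1}{\left(L{\left(-151,-6 \right)} - 21545\right) \left(-8684 - 31482\right) - 53184} = \frac{1}{\left(\left(-151 - 6\right) - 21545\right) \left(-8684 - 31482\right) - 53184} = \frac{1}{\left(-157 - 21545\right) \left(-40166\right) - 53184} = \frac{1}{\left(-21702\right) \left(-40166\right) - 53184} = \frac{1}{871682532 - 53184} = \frac{1}{871629348}$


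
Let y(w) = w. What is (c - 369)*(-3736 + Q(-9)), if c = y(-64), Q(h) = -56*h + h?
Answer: 1403353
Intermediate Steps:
Q(h) = -55*h
c = -64
(c - 369)*(-3736 + Q(-9)) = (-64 - 369)*(-3736 - 55*(-9)) = -433*(-3736 + 495) = -433*(-3241) = 1403353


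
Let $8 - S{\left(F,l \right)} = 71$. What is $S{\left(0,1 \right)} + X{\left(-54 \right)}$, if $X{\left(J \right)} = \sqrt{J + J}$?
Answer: $-63 + 6 i \sqrt{3} \approx -63.0 + 10.392 i$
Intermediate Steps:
$X{\left(J \right)} = \sqrt{2} \sqrt{J}$ ($X{\left(J \right)} = \sqrt{2 J} = \sqrt{2} \sqrt{J}$)
$S{\left(F,l \right)} = -63$ ($S{\left(F,l \right)} = 8 - 71 = -63$)
$S{\left(0,1 \right)} + X{\left(-54 \right)} = -63 + \sqrt{2} \sqrt{-54} = -63 + \sqrt{2} \cdot 3 i \sqrt{6} = -63 + 6 i \sqrt{3}$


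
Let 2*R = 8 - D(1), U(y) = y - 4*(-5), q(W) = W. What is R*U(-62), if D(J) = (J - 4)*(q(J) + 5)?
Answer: -546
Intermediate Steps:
D(J) = (-4 + J)*(5 + J) (D(J) = (J - 4)*(J + 5) = (-4 + J)*(5 + J))
U(y) = 20 + y (U(y) = y + 20 = 20 + y)
R = 13 (R = (8 - (-20 + 1 + 1²))/2 = (8 - (-20 + 1 + 1))/2 = (8 - 1*(-18))/2 = (8 + 18)/2 = (½)*26 = 13)
R*U(-62) = 13*(20 - 62) = 13*(-42) = -546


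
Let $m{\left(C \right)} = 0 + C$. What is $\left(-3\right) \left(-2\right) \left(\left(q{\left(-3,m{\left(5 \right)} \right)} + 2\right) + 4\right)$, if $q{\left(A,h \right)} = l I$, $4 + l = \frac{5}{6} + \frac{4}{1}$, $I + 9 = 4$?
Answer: $11$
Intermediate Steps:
$I = -5$ ($I = -9 + 4 = -5$)
$m{\left(C \right)} = C$
$l = \frac{5}{6}$ ($l = -4 + \left(\frac{5}{6} + \frac{4}{1}\right) = -4 + \left(5 \cdot \frac{1}{6} + 4 \cdot 1\right) = -4 + \left(\frac{5}{6} + 4\right) = -4 + \frac{29}{6} = \frac{5}{6} \approx 0.83333$)
$q{\left(A,h \right)} = - \frac{25}{6}$ ($q{\left(A,h \right)} = \frac{5}{6} \left(-5\right) = - \frac{25}{6}$)
$\left(-3\right) \left(-2\right) \left(\left(q{\left(-3,m{\left(5 \right)} \right)} + 2\right) + 4\right) = \left(-3\right) \left(-2\right) \left(\left(- \frac{25}{6} + 2\right) + 4\right) = 6 \left(- \frac{13}{6} + 4\right) = 6 \cdot \frac{11}{6} = 11$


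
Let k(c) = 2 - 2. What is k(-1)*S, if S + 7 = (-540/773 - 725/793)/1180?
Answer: 0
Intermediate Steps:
k(c) = 0
S = -1012855557/144665404 (S = -7 + (-540/773 - 725/793)/1180 = -7 + (-540*1/773 - 725*1/793)*(1/1180) = -7 + (-540/773 - 725/793)*(1/1180) = -7 - 988645/612989*1/1180 = -7 - 197729/144665404 = -1012855557/144665404 ≈ -7.0014)
k(-1)*S = 0*(-1012855557/144665404) = 0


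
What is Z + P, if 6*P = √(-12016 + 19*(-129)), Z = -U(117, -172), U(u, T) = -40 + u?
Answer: -77 + I*√14467/6 ≈ -77.0 + 20.046*I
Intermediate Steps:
Z = -77 (Z = -(-40 + 117) = -1*77 = -77)
P = I*√14467/6 (P = √(-12016 + 19*(-129))/6 = √(-12016 - 2451)/6 = √(-14467)/6 = (I*√14467)/6 = I*√14467/6 ≈ 20.046*I)
Z + P = -77 + I*√14467/6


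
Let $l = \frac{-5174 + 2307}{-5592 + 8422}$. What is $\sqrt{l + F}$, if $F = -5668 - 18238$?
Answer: $\frac{i \sqrt{191468877010}}{2830} \approx 154.62 i$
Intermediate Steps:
$l = - \frac{2867}{2830} \approx -1.0131$
$F = -23906$ ($F = -5668 - 18238 = -23906$)
$\sqrt{l + F} = \sqrt{- \frac{2867}{2830} - 23906} = \sqrt{- \frac{67656847}{2830}} = \frac{i \sqrt{191468877010}}{2830}$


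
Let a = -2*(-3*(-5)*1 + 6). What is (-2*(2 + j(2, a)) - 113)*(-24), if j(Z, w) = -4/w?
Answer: 19688/7 ≈ 2812.6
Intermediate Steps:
a = -42 (a = -2*(15*1 + 6) = -2*(15 + 6) = -2*21 = -42)
(-2*(2 + j(2, a)) - 113)*(-24) = (-2*(2 - 4/(-42)) - 113)*(-24) = (-2*(2 - 4*(-1/42)) - 113)*(-24) = (-2*(2 + 2/21) - 113)*(-24) = (-2*44/21 - 113)*(-24) = (-88/21 - 113)*(-24) = -2461/21*(-24) = 19688/7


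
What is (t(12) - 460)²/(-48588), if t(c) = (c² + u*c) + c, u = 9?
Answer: -9604/12147 ≈ -0.79065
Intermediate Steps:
t(c) = c² + 10*c (t(c) = (c² + 9*c) + c = c² + 10*c)
(t(12) - 460)²/(-48588) = (12*(10 + 12) - 460)²/(-48588) = (12*22 - 460)²*(-1/48588) = (264 - 460)²*(-1/48588) = (-196)²*(-1/48588) = 38416*(-1/48588) = -9604/12147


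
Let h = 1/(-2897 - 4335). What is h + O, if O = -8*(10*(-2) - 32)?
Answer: 3008511/7232 ≈ 416.00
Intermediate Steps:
O = 416 (O = -8*(-20 - 32) = -8*(-52) = 416)
h = -1/7232 (h = 1/(-7232) = -1/7232 ≈ -0.00013827)
h + O = -1/7232 + 416 = 3008511/7232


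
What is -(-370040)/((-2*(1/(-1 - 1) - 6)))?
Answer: 370040/13 ≈ 28465.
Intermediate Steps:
-(-370040)/((-2*(1/(-1 - 1) - 6))) = -(-370040)/((-2*(1/(-2) - 6))) = -(-370040)/((-2*(-1/2 - 6))) = -(-370040)/((-2*(-13/2))) = -(-370040)/13 = -1595*(-232/13) = 370040/13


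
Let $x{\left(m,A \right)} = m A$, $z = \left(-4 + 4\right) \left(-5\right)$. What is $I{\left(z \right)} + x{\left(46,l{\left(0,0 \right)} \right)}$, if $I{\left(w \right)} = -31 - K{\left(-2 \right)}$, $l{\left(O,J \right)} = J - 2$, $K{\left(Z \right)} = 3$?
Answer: $-126$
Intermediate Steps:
$z = 0$ ($z = 0 \left(-5\right) = 0$)
$l{\left(O,J \right)} = -2 + J$
$x{\left(m,A \right)} = A m$
$I{\left(w \right)} = -34$ ($I{\left(w \right)} = -31 - 3 = -34$)
$I{\left(z \right)} + x{\left(46,l{\left(0,0 \right)} \right)} = -34 + \left(-2 + 0\right) 46 = -34 - 92 = -126$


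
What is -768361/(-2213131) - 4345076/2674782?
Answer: -3780512110327/2959821481221 ≈ -1.2773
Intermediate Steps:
-768361/(-2213131) - 4345076/2674782 = -768361*(-1/2213131) - 4345076*1/2674782 = 768361/2213131 - 2172538/1337391 = -3780512110327/2959821481221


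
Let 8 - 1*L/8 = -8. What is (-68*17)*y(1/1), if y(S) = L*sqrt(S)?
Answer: -147968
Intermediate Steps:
L = 128 (L = 64 - 8*(-8) = 64 + 64 = 128)
y(S) = 128*sqrt(S)
(-68*17)*y(1/1) = (-68*17)*(128*sqrt(1/1)) = -147968*sqrt(1) = -147968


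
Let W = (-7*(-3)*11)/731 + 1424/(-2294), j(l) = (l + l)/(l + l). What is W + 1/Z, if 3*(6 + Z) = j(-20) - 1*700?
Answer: -61906542/200391223 ≈ -0.30893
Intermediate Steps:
j(l) = 1 (j(l) = (2*l)/((2*l)) = (2*l)*(1/(2*l)) = 1)
W = -255515/838457 (W = (21*11)*(1/731) + 1424*(-1/2294) = 231*(1/731) - 712/1147 = 231/731 - 712/1147 = -255515/838457 ≈ -0.30474)
Z = -239 (Z = -6 + (1 - 1*700)/3 = -6 + (1 - 700)/3 = -6 + (⅓)*(-699) = -6 - 233 = -239)
W + 1/Z = -255515/838457 + 1/(-239) = -255515/838457 - 1/239 = -61906542/200391223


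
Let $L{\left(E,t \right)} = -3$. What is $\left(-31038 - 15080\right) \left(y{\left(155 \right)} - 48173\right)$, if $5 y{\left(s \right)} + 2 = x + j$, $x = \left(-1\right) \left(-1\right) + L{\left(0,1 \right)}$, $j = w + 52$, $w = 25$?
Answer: $\frac{11104845456}{5} \approx 2.221 \cdot 10^{9}$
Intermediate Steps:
$j = 77$ ($j = 25 + 52 = 77$)
$x = -2$ ($x = \left(-1\right) \left(-1\right) - 3 = 1 - 3 = -2$)
$y{\left(s \right)} = \frac{73}{5}$ ($y{\left(s \right)} = - \frac{2}{5} + \frac{-2 + 77}{5} = - \frac{2}{5} + \frac{1}{5} \cdot 75 = - \frac{2}{5} + 15 = \frac{73}{5}$)
$\left(-31038 - 15080\right) \left(y{\left(155 \right)} - 48173\right) = \left(-31038 - 15080\right) \left(\frac{73}{5} - 48173\right) = \left(-46118\right) \left(- \frac{240792}{5}\right) = \frac{11104845456}{5}$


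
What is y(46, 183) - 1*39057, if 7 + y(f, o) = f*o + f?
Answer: -30600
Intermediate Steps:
y(f, o) = -7 + f + f*o (y(f, o) = -7 + (f*o + f) = -7 + (f + f*o) = -7 + f + f*o)
y(46, 183) - 1*39057 = (-7 + 46 + 46*183) - 1*39057 = (-7 + 46 + 8418) - 39057 = 8457 - 39057 = -30600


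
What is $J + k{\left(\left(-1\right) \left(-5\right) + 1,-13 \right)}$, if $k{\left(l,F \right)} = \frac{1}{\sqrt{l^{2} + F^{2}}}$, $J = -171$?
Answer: $-171 + \frac{\sqrt{205}}{205} \approx -170.93$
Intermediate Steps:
$k{\left(l,F \right)} = \frac{1}{\sqrt{F^{2} + l^{2}}}$
$J + k{\left(\left(-1\right) \left(-5\right) + 1,-13 \right)} = -171 + \frac{1}{\sqrt{\left(-13\right)^{2} + \left(\left(-1\right) \left(-5\right) + 1\right)^{2}}} = -171 + \frac{1}{\sqrt{169 + \left(5 + 1\right)^{2}}} = -171 + \frac{1}{\sqrt{169 + 6^{2}}} = -171 + \frac{1}{\sqrt{169 + 36}} = -171 + \frac{1}{\sqrt{205}} = -171 + \frac{\sqrt{205}}{205}$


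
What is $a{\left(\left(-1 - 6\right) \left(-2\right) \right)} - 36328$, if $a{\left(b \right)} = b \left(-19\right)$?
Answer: $-36594$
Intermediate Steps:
$a{\left(b \right)} = - 19 b$
$a{\left(\left(-1 - 6\right) \left(-2\right) \right)} - 36328 = - 19 \left(-1 - 6\right) \left(-2\right) - 36328 = - 19 \left(\left(-7\right) \left(-2\right)\right) - 36328 = \left(-19\right) 14 - 36328 = -266 - 36328 = -36594$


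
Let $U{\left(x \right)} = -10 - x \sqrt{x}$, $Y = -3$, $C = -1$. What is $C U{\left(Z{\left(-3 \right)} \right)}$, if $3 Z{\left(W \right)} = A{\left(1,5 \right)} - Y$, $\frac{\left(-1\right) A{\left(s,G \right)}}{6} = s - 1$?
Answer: $11$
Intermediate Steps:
$A{\left(s,G \right)} = 6 - 6 s$ ($A{\left(s,G \right)} = - 6 \left(s - 1\right) = - 6 \left(-1 + s\right) = 6 - 6 s$)
$Z{\left(W \right)} = 1$ ($Z{\left(W \right)} = \frac{\left(6 - 6\right) - -3}{3} = \frac{\left(6 - 6\right) + 3}{3} = \frac{0 + 3}{3} = \frac{1}{3} \cdot 3 = 1$)
$U{\left(x \right)} = -10 - x^{\frac{3}{2}}$
$C U{\left(Z{\left(-3 \right)} \right)} = - (-10 - 1^{\frac{3}{2}}) = - (-10 - 1) = \left(-1\right) \left(-11\right) = 11$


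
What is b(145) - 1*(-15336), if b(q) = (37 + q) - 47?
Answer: 15471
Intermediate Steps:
b(q) = -10 + q
b(145) - 1*(-15336) = (-10 + 145) - 1*(-15336) = 135 + 15336 = 15471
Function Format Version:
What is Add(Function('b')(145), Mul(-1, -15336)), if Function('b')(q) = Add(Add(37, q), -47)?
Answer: 15471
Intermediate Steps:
Function('b')(q) = Add(-10, q)
Add(Function('b')(145), Mul(-1, -15336)) = Add(Add(-10, 145), Mul(-1, -15336)) = Add(135, 15336) = 15471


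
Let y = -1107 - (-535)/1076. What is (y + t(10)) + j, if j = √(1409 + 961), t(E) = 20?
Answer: -1169077/1076 + √2370 ≈ -1037.8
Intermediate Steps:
j = √2370 ≈ 48.683
y = -1190597/1076 (y = -1107 - (-535)/1076 = -1107 - 1*(-535/1076) = -1107 + 535/1076 = -1190597/1076 ≈ -1106.5)
(y + t(10)) + j = (-1190597/1076 + 20) + √2370 = -1169077/1076 + √2370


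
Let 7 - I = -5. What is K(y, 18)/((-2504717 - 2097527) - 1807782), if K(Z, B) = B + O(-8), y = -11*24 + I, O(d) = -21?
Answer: 3/6410026 ≈ 4.6802e-7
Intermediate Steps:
I = 12 (I = 7 - 1*(-5) = 7 + 5 = 12)
y = -252 (y = -11*24 + 12 = -264 + 12 = -252)
K(Z, B) = -21 + B (K(Z, B) = B - 21 = -21 + B)
K(y, 18)/((-2504717 - 2097527) - 1807782) = (-21 + 18)/((-2504717 - 2097527) - 1807782) = -3/(-4602244 - 1807782) = -3/(-6410026) = -3*(-1/6410026) = 3/6410026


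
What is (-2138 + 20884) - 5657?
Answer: 13089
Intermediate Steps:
(-2138 + 20884) - 5657 = 18746 - 5657 = 13089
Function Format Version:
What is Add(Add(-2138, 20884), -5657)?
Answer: 13089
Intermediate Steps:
Add(Add(-2138, 20884), -5657) = Add(18746, -5657) = 13089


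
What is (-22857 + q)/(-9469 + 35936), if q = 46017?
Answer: 23160/26467 ≈ 0.87505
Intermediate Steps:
(-22857 + q)/(-9469 + 35936) = (-22857 + 46017)/(-9469 + 35936) = 23160/26467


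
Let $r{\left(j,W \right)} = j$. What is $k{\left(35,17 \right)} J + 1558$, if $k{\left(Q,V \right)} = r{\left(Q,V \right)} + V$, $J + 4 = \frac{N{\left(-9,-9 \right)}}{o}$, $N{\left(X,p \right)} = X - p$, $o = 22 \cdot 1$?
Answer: $1350$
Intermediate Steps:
$o = 22$
$J = -4$ ($J = -4 + \frac{-9 - -9}{22} = -4 + \left(-9 + 9\right) \frac{1}{22} = -4 + 0 \cdot \frac{1}{22} = -4 + 0 = -4$)
$k{\left(Q,V \right)} = Q + V$
$k{\left(35,17 \right)} J + 1558 = \left(35 + 17\right) \left(-4\right) + 1558 = 52 \left(-4\right) + 1558 = -208 + 1558 = 1350$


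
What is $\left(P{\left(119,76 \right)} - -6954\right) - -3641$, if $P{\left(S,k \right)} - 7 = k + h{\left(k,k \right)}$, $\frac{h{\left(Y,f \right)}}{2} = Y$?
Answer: $10830$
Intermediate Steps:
$h{\left(Y,f \right)} = 2 Y$
$P{\left(S,k \right)} = 7 + 3 k$ ($P{\left(S,k \right)} = 7 + \left(k + 2 k\right) = 7 + 3 k$)
$\left(P{\left(119,76 \right)} - -6954\right) - -3641 = \left(\left(7 + 3 \cdot 76\right) - -6954\right) - -3641 = \left(\left(7 + 228\right) + 6954\right) + 3641 = \left(235 + 6954\right) + 3641 = 7189 + 3641 = 10830$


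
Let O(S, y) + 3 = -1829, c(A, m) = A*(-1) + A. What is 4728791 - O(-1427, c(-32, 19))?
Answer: 4730623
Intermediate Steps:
c(A, m) = 0 (c(A, m) = -A + A = 0)
O(S, y) = -1832 (O(S, y) = -3 - 1829 = -1832)
4728791 - O(-1427, c(-32, 19)) = 4728791 - 1*(-1832) = 4728791 + 1832 = 4730623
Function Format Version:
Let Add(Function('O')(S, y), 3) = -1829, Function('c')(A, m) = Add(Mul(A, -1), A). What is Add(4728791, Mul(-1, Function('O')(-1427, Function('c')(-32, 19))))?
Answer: 4730623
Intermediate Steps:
Function('c')(A, m) = 0 (Function('c')(A, m) = Add(Mul(-1, A), A) = 0)
Function('O')(S, y) = -1832 (Function('O')(S, y) = Add(-3, -1829) = -1832)
Add(4728791, Mul(-1, Function('O')(-1427, Function('c')(-32, 19)))) = Add(4728791, Mul(-1, -1832)) = Add(4728791, 1832) = 4730623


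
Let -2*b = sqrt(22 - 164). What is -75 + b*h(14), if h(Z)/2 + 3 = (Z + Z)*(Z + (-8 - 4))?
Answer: -75 - 53*I*sqrt(142) ≈ -75.0 - 631.57*I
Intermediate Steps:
h(Z) = -6 + 4*Z*(-12 + Z) (h(Z) = -6 + 2*((Z + Z)*(Z + (-8 - 4))) = -6 + 2*((2*Z)*(Z - 12)) = -6 + 2*((2*Z)*(-12 + Z)) = -6 + 2*(2*Z*(-12 + Z)) = -6 + 4*Z*(-12 + Z))
b = -I*sqrt(142)/2 (b = -sqrt(22 - 164)/2 = -I*sqrt(142)/2 ≈ -5.9582*I)
-75 + b*h(14) = -75 + (-I*sqrt(142)/2)*(-6 - 48*14 + 4*14**2) = -75 + (-I*sqrt(142)/2)*(-6 - 672 + 4*196) = -75 + (-I*sqrt(142)/2)*(-6 - 672 + 784) = -75 - I*sqrt(142)/2*106 = -75 - 53*I*sqrt(142)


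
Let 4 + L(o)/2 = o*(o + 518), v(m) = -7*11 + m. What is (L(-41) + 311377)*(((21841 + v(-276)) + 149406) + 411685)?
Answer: 158610045645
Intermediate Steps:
v(m) = -77 + m
L(o) = -8 + 2*o*(518 + o) (L(o) = -8 + 2*(o*(o + 518)) = -8 + 2*(o*(518 + o)) = -8 + 2*o*(518 + o))
(L(-41) + 311377)*(((21841 + v(-276)) + 149406) + 411685) = ((-8 + 2*(-41)**2 + 1036*(-41)) + 311377)*(((21841 + (-77 - 276)) + 149406) + 411685) = ((-8 + 2*1681 - 42476) + 311377)*(((21841 - 353) + 149406) + 411685) = ((-8 + 3362 - 42476) + 311377)*((21488 + 149406) + 411685) = (-39122 + 311377)*(170894 + 411685) = 272255*582579 = 158610045645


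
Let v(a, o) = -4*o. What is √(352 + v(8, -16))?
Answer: 4*√26 ≈ 20.396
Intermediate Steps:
√(352 + v(8, -16)) = √(352 - 4*(-16)) = √(352 + 64) = √416 = 4*√26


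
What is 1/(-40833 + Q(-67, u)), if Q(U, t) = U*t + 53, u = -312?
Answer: -1/19876 ≈ -5.0312e-5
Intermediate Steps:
Q(U, t) = 53 + U*t
1/(-40833 + Q(-67, u)) = 1/(-40833 + (53 - 67*(-312))) = 1/(-40833 + (53 + 20904)) = 1/(-40833 + 20957) = 1/(-19876) = -1/19876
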